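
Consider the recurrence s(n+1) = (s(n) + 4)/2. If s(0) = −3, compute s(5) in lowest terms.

s(1) = ((−3) + 4)/2 = 1/2.
s(2) = ((1/2) + 4)/2 = 9/4.
s(3) = ((9/4) + 4)/2 = 25/8.
s(4) = ((25/8) + 4)/2 = 57/16.
s(5) = ((57/16) + 4)/2 = 121/32.

121/32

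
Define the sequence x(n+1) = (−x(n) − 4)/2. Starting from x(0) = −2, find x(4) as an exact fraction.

−11/8

x(1) = (−(−2) − 4)/2 = −1.
x(2) = (−(−1) − 4)/2 = −3/2.
x(3) = (−(−3/2) − 4)/2 = −5/4.
x(4) = (−(−5/4) − 4)/2 = −11/8.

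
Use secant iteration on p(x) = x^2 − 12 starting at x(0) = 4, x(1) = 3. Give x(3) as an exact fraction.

p(4) = 4, p(3) = −3. x(2) = 3 − (−3)·(3 − 4)/((−3) − 4) = 24/7.
p(3) = −3, p(24/7) = −12/49. x(3) = (24/7) − (−12/49)·((24/7) − 3)/((−12/49) − (−3)) = 52/15.

52/15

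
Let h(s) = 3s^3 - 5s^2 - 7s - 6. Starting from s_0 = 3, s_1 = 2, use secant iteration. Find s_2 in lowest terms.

h(3) = 9, h(2) = -16. s_2 = 2 - (-16)·(2 - 3)/((-16) - 9) = 66/25.

66/25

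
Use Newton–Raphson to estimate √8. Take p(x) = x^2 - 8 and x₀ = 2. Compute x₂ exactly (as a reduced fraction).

p'(x) = 2x.
p(2) = -4, p'(2) = 4, so x₁ = 2 - (-4)/4 = 3.
p(3) = 1, p'(3) = 6, so x₂ = 3 - 1/6 = 17/6.

17/6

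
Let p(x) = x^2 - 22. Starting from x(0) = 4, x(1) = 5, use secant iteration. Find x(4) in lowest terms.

1909/407

p(4) = -6, p(5) = 3. x(2) = 5 - 3·(5 - 4)/(3 - (-6)) = 14/3.
p(5) = 3, p(14/3) = -2/9. x(3) = (14/3) - (-2/9)·((14/3) - 5)/((-2/9) - 3) = 136/29.
p(14/3) = -2/9, p(136/29) = -6/841. x(4) = (136/29) - (-6/841)·((136/29) - (14/3))/((-6/841) - (-2/9)) = 1909/407.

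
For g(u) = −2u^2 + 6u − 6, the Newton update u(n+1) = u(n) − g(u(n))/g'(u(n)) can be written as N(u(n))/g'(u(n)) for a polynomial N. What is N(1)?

4

g'(u) = −4u + 6.
N(u) = u·g'(u) − g(u) = u·(−4u + 6) − (−2u^2 + 6u − 6) = −2u^2 + 6.
N(1) = 4.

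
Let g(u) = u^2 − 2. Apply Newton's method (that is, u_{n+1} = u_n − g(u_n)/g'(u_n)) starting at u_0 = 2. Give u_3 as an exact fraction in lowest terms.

577/408

g'(u) = 2u.
g(2) = 2, g'(2) = 4, so u_1 = 2 − 2/4 = 3/2.
g(3/2) = 1/4, g'(3/2) = 3, so u_2 = (3/2) − (1/4)/3 = 17/12.
g(17/12) = 1/144, g'(17/12) = 17/6, so u_3 = (17/12) − (1/144)/(17/6) = 577/408.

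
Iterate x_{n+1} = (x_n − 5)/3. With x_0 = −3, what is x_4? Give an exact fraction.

x_1 = ((−3) − 5)/3 = −8/3.
x_2 = ((−8/3) − 5)/3 = −23/9.
x_3 = ((−23/9) − 5)/3 = −68/27.
x_4 = ((−68/27) − 5)/3 = −203/81.

−203/81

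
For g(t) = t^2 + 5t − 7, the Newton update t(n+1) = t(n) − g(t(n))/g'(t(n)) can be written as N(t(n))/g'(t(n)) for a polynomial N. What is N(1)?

8

g'(t) = 2t + 5.
N(t) = t·g'(t) − g(t) = t·(2t + 5) − (t^2 + 5t − 7) = t^2 + 7.
N(1) = 8.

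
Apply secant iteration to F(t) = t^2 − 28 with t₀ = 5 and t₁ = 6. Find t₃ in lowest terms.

164/31

F(5) = −3, F(6) = 8. t₂ = 6 − 8·(6 − 5)/(8 − (−3)) = 58/11.
F(6) = 8, F(58/11) = −24/121. t₃ = (58/11) − (−24/121)·((58/11) − 6)/((−24/121) − 8) = 164/31.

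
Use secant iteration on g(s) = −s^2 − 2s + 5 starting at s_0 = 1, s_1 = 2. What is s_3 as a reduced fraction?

g(1) = 2, g(2) = −3. s_2 = 2 − (−3)·(2 − 1)/((−3) − 2) = 7/5.
g(2) = −3, g(7/5) = 6/25. s_3 = (7/5) − (6/25)·((7/5) − 2)/((6/25) − (−3)) = 13/9.

13/9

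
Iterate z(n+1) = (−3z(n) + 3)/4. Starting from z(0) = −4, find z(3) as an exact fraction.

z(1) = (−3·(−4) + 3)/4 = 15/4.
z(2) = (−3·(15/4) + 3)/4 = −33/16.
z(3) = (−3·(−33/16) + 3)/4 = 147/64.

147/64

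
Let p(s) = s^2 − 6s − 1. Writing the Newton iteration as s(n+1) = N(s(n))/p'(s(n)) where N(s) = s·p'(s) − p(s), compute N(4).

p'(s) = 2s − 6.
N(s) = s·p'(s) − p(s) = s·(2s − 6) − (s^2 − 6s − 1) = s^2 + 1.
N(4) = 17.

17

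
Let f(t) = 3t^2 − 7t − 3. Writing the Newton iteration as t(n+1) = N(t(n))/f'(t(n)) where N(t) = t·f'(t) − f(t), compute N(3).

30

f'(t) = 6t − 7.
N(t) = t·f'(t) − f(t) = t·(6t − 7) − (3t^2 − 7t − 3) = 3t^2 + 3.
N(3) = 30.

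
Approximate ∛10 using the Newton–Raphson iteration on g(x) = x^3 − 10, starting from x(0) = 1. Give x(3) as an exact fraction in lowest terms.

g'(x) = 3x^2.
g(1) = −9, g'(1) = 3, so x(1) = 1 − (−9)/3 = 4.
g(4) = 54, g'(4) = 48, so x(2) = 4 − 54/48 = 23/8.
g(23/8) = 7047/512, g'(23/8) = 1587/64, so x(3) = (23/8) − (7047/512)/(1587/64) = 4909/2116.

4909/2116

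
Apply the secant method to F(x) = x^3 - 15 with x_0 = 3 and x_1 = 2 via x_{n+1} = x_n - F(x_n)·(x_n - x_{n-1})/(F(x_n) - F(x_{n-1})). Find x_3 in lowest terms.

12885/5179

F(3) = 12, F(2) = -7. x_2 = 2 - (-7)·(2 - 3)/((-7) - 12) = 45/19.
F(2) = -7, F(45/19) = -11760/6859. x_3 = (45/19) - (-11760/6859)·((45/19) - 2)/((-11760/6859) - (-7)) = 12885/5179.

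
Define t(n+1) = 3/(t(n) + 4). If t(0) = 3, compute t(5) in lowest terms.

t(1) = 3/(3 + 4) = 3/7.
t(2) = 3/(3/7 + 4) = 21/31.
t(3) = 3/(21/31 + 4) = 93/145.
t(4) = 3/(93/145 + 4) = 435/673.
t(5) = 3/(435/673 + 4) = 2019/3127.

2019/3127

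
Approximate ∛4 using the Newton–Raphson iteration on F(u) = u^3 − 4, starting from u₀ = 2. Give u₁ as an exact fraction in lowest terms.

F'(u) = 3u^2.
F(2) = 4, F'(2) = 12, so u₁ = 2 − 4/12 = 5/3.

5/3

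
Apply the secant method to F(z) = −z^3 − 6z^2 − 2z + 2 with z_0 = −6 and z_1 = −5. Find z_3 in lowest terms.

F(−6) = 14, F(−5) = −13. z_2 = (−5) − (−13)·((−5) − (−6))/((−13) − 14) = −148/27.
F(−5) = −13, F(−148/27) = −51506/19683. z_3 = (−148/27) − (−51506/19683)·((−148/27) − (−5))/((−51506/19683) − (−13)) = −88082/15721.

−88082/15721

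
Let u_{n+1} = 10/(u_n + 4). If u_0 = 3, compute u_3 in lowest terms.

u_1 = 10/(3 + 4) = 10/7.
u_2 = 10/(10/7 + 4) = 35/19.
u_3 = 10/(35/19 + 4) = 190/111.

190/111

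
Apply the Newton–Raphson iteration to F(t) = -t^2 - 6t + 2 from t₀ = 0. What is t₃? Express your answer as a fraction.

F'(t) = -2t - 6.
F(0) = 2, F'(0) = -6, so t₁ = 0 - 2/(-6) = 1/3.
F(1/3) = -1/9, F'(1/3) = -20/3, so t₂ = (1/3) - (-1/9)/(-20/3) = 19/60.
F(19/60) = -1/3600, F'(19/60) = -199/30, so t₃ = (19/60) - (-1/3600)/(-199/30) = 7561/23880.

7561/23880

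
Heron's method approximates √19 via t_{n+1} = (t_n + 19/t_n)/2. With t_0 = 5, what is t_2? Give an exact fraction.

959/220

t_1 = (5 + 19/5)/2 = 22/5.
t_2 = (22/5 + 19/(22/5))/2 = 959/220.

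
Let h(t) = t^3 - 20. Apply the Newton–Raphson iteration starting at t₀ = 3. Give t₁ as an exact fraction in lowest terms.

74/27

h'(t) = 3t^2.
h(3) = 7, h'(3) = 27, so t₁ = 3 - 7/27 = 74/27.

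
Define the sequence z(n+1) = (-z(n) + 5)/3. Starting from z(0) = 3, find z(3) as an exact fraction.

32/27

z(1) = (-3 + 5)/3 = 2/3.
z(2) = (-(2/3) + 5)/3 = 13/9.
z(3) = (-(13/9) + 5)/3 = 32/27.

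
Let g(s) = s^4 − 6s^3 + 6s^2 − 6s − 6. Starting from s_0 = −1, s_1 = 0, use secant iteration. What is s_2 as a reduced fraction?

−6/19

g(−1) = 13, g(0) = −6. s_2 = 0 − (−6)·(0 − (−1))/((−6) − 13) = −6/19.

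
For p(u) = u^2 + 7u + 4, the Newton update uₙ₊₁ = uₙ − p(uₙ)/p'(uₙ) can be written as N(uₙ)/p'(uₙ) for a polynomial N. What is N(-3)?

p'(u) = 2u + 7.
N(u) = u·p'(u) − p(u) = u·(2u + 7) − (u^2 + 7u + 4) = u^2 − 4.
N(-3) = 5.

5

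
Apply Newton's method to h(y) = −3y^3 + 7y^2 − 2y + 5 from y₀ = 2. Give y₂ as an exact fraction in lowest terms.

h'(y) = −9y^2 + 14y − 2.
h(2) = 5, h'(2) = −10, so y₁ = 2 − 5/(−10) = 5/2.
h(5/2) = −25/8, h'(5/2) = −93/4, so y₂ = (5/2) − (−25/8)/(−93/4) = 220/93.

220/93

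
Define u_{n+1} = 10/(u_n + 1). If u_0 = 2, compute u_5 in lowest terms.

u_1 = 10/(2 + 1) = 10/3.
u_2 = 10/(10/3 + 1) = 30/13.
u_3 = 10/(30/13 + 1) = 130/43.
u_4 = 10/(130/43 + 1) = 430/173.
u_5 = 10/(430/173 + 1) = 1730/603.

1730/603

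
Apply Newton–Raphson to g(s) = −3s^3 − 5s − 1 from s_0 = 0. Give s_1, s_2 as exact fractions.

g'(s) = −9s^2 − 5.
g(0) = −1, g'(0) = −5, so s_1 = 0 − (−1)/(−5) = −1/5.
g(−1/5) = 3/125, g'(−1/5) = −134/25, so s_2 = (−1/5) − (3/125)/(−134/25) = −131/670.

s_1 = −1/5, s_2 = −131/670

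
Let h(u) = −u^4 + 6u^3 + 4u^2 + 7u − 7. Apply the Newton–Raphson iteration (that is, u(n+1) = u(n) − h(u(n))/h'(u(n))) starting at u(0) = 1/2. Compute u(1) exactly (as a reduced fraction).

h'(u) = −4u^3 + 18u^2 + 8u + 7.
h(1/2) = −29/16, h'(1/2) = 15, so u(1) = (1/2) − (−29/16)/15 = 149/240.

149/240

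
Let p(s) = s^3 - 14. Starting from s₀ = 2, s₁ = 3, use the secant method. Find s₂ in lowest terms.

44/19

p(2) = -6, p(3) = 13. s₂ = 3 - 13·(3 - 2)/(13 - (-6)) = 44/19.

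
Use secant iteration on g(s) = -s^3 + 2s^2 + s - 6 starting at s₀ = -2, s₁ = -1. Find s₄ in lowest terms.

g(-2) = 8, g(-1) = -4. s₂ = (-1) - (-4)·((-1) - (-2))/((-4) - 8) = -4/3.
g(-1) = -4, g(-4/3) = -38/27. s₃ = (-4/3) - (-38/27)·((-4/3) - (-1))/((-38/27) - (-4)) = -53/35.
g(-4/3) = -38/27, g(-53/35) = 23332/42875. s₄ = (-53/35) - (23332/42875)·((-53/35) - (-4/3))/((23332/42875) - (-38/27)) = -87029/59453.

-87029/59453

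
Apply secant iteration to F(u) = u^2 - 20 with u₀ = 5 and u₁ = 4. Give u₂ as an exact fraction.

40/9

F(5) = 5, F(4) = -4. u₂ = 4 - (-4)·(4 - 5)/((-4) - 5) = 40/9.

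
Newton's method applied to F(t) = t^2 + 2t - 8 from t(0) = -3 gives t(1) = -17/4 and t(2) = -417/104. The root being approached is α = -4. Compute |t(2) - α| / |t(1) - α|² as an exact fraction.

t(1) - α = -17/4 - (-4) = -17/4 + 4 = -1/4, so |t(1) - α| = 1/4.
t(2) - α = -417/104 - (-4) = -417/104 + 4 = -1/104, so |t(2) - α| = 1/104.
|t(1) - α|² = 1/16.
Ratio = (1/104) / (1/16) = 2/13.

2/13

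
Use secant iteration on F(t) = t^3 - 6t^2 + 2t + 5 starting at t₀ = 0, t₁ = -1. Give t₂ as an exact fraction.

F(0) = 5, F(-1) = -4. t₂ = (-1) - (-4)·((-1) - 0)/((-4) - 5) = -5/9.

-5/9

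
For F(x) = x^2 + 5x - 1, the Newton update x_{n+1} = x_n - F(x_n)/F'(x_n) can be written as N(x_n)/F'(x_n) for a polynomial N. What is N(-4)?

17

F'(x) = 2x + 5.
N(x) = x·F'(x) - F(x) = x·(2x + 5) - (x^2 + 5x - 1) = x^2 + 1.
N(-4) = 17.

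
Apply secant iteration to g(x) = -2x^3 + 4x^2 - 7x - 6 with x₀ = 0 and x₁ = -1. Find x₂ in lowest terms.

-6/13

g(0) = -6, g(-1) = 7. x₂ = (-1) - 7·((-1) - 0)/(7 - (-6)) = -6/13.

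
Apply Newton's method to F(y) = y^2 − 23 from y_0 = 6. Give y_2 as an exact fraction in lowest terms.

F'(y) = 2y.
F(6) = 13, F'(6) = 12, so y_1 = 6 − 13/12 = 59/12.
F(59/12) = 169/144, F'(59/12) = 59/6, so y_2 = (59/12) − (169/144)/(59/6) = 6793/1416.

6793/1416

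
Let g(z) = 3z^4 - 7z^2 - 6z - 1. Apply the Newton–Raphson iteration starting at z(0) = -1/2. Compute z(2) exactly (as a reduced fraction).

-793/43488

g'(z) = 12z^3 - 14z - 6.
g(-1/2) = 7/16, g'(-1/2) = -1/2, so z(1) = (-1/2) - (7/16)/(-1/2) = 3/8.
g(3/8) = -17101/4096, g'(3/8) = -1359/128, so z(2) = (3/8) - (-17101/4096)/(-1359/128) = -793/43488.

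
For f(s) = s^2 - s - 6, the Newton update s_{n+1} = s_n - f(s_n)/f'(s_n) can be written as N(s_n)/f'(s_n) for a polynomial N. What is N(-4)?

f'(s) = 2s - 1.
N(s) = s·f'(s) - f(s) = s·(2s - 1) - (s^2 - s - 6) = s^2 + 6.
N(-4) = 22.

22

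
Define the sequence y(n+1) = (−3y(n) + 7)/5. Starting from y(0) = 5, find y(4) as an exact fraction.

881/625

y(1) = (−3·5 + 7)/5 = −8/5.
y(2) = (−3·(−8/5) + 7)/5 = 59/25.
y(3) = (−3·(59/25) + 7)/5 = −2/125.
y(4) = (−3·(−2/125) + 7)/5 = 881/625.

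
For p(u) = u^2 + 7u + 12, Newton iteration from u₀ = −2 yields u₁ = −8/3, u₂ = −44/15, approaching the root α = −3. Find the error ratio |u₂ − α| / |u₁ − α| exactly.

u₁ − α = −8/3 − (−3) = −8/3 + 3 = 1/3, so |u₁ − α| = 1/3.
u₂ − α = −44/15 − (−3) = −44/15 + 3 = 1/15, so |u₂ − α| = 1/15.
Ratio = (1/15) / (1/3) = 1/5.

1/5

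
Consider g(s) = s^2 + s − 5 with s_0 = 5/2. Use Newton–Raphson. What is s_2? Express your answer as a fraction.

545/304

g'(s) = 2s + 1.
g(5/2) = 15/4, g'(5/2) = 6, so s_1 = (5/2) − (15/4)/6 = 15/8.
g(15/8) = 25/64, g'(15/8) = 19/4, so s_2 = (15/8) − (25/64)/(19/4) = 545/304.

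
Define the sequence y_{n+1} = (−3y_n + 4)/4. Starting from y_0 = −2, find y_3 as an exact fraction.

53/32

y_1 = (−3·(−2) + 4)/4 = 5/2.
y_2 = (−3·(5/2) + 4)/4 = −7/8.
y_3 = (−3·(−7/8) + 4)/4 = 53/32.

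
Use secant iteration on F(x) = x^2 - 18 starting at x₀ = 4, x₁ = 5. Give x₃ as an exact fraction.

F(4) = -2, F(5) = 7. x₂ = 5 - 7·(5 - 4)/(7 - (-2)) = 38/9.
F(5) = 7, F(38/9) = -14/81. x₃ = (38/9) - (-14/81)·((38/9) - 5)/((-14/81) - 7) = 352/83.

352/83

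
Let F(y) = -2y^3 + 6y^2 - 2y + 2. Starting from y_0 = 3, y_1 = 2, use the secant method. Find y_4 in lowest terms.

1603114/583457

F(3) = -4, F(2) = 6. y_2 = 2 - 6·(2 - 3)/(6 - (-4)) = 13/5.
F(2) = 6, F(13/5) = 276/125. y_3 = (13/5) - (276/125)·((13/5) - 2)/((276/125) - 6) = 233/79.
F(13/5) = 276/125, F(233/79) = -1487916/493039. y_4 = (233/79) - (-1487916/493039)·((233/79) - (13/5))/((-1487916/493039) - (276/125)) = 1603114/583457.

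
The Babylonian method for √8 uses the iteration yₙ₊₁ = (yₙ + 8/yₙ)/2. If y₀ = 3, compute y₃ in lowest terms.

y₁ = (3 + 8/3)/2 = 17/6.
y₂ = (17/6 + 8/(17/6))/2 = 577/204.
y₃ = (577/204 + 8/(577/204))/2 = 665857/235416.

665857/235416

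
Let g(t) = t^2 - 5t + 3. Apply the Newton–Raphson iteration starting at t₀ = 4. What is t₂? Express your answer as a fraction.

142/33

g'(t) = 2t - 5.
g(4) = -1, g'(4) = 3, so t₁ = 4 - (-1)/3 = 13/3.
g(13/3) = 1/9, g'(13/3) = 11/3, so t₂ = (13/3) - (1/9)/(11/3) = 142/33.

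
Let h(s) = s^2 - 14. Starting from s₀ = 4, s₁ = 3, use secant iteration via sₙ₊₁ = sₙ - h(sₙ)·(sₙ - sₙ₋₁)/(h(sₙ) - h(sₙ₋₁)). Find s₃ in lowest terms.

h(4) = 2, h(3) = -5. s₂ = 3 - (-5)·(3 - 4)/((-5) - 2) = 26/7.
h(3) = -5, h(26/7) = -10/49. s₃ = (26/7) - (-10/49)·((26/7) - 3)/((-10/49) - (-5)) = 176/47.

176/47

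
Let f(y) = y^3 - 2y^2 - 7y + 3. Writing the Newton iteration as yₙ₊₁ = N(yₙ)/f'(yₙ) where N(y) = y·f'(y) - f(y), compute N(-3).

-75

f'(y) = 3y^2 - 4y - 7.
N(y) = y·f'(y) - f(y) = y·(3y^2 - 4y - 7) - (y^3 - 2y^2 - 7y + 3) = 2y^3 - 2y^2 - 3.
N(-3) = -75.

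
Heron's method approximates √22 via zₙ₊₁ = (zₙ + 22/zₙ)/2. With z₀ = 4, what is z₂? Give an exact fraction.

z₁ = (4 + 22/4)/2 = 19/4.
z₂ = (19/4 + 22/(19/4))/2 = 713/152.

713/152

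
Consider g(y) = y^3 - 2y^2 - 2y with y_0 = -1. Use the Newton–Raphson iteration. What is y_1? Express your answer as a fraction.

g'(y) = 3y^2 - 4y - 2.
g(-1) = -1, g'(-1) = 5, so y_1 = (-1) - (-1)/5 = -4/5.

-4/5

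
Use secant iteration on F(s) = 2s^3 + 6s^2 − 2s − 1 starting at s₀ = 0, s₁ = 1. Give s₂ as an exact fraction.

1/6

F(0) = −1, F(1) = 5. s₂ = 1 − 5·(1 − 0)/(5 − (−1)) = 1/6.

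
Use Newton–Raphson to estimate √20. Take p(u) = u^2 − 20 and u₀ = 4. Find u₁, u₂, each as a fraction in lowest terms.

p'(u) = 2u.
p(4) = −4, p'(4) = 8, so u₁ = 4 − (−4)/8 = 9/2.
p(9/2) = 1/4, p'(9/2) = 9, so u₂ = (9/2) − (1/4)/9 = 161/36.

u₁ = 9/2, u₂ = 161/36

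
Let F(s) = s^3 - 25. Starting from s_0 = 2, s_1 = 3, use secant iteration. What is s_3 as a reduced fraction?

27505/9409

F(2) = -17, F(3) = 2. s_2 = 3 - 2·(3 - 2)/(2 - (-17)) = 55/19.
F(3) = 2, F(55/19) = -5100/6859. s_3 = (55/19) - (-5100/6859)·((55/19) - 3)/((-5100/6859) - 2) = 27505/9409.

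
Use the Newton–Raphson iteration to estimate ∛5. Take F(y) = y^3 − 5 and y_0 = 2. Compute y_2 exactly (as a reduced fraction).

503/294

F'(y) = 3y^2.
F(2) = 3, F'(2) = 12, so y_1 = 2 − 3/12 = 7/4.
F(7/4) = 23/64, F'(7/4) = 147/16, so y_2 = (7/4) − (23/64)/(147/16) = 503/294.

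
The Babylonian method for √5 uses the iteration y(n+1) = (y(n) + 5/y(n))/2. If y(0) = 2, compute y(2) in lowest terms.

161/72

y(1) = (2 + 5/2)/2 = 9/4.
y(2) = (9/4 + 5/(9/4))/2 = 161/72.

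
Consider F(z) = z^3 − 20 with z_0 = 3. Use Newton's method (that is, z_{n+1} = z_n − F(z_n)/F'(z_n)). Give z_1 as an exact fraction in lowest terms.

74/27

F'(z) = 3z^2.
F(3) = 7, F'(3) = 27, so z_1 = 3 − 7/27 = 74/27.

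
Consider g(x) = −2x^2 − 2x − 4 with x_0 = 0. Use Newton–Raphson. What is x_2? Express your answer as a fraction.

−2/3

g'(x) = −4x − 2.
g(0) = −4, g'(0) = −2, so x_1 = 0 − (−4)/(−2) = −2.
g(−2) = −8, g'(−2) = 6, so x_2 = (−2) − (−8)/6 = −2/3.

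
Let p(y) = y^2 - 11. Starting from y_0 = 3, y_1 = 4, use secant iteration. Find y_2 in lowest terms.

p(3) = -2, p(4) = 5. y_2 = 4 - 5·(4 - 3)/(5 - (-2)) = 23/7.

23/7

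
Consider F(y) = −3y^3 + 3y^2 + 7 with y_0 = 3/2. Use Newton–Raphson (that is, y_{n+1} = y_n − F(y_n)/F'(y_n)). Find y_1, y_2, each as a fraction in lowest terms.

y_1 = 82/45, y_2 = 1012781/575640

F'(y) = −9y^2 + 6y.
F(3/2) = 29/8, F'(3/2) = −45/4, so y_1 = (3/2) − (29/8)/(−45/4) = 82/45.
F(82/45) = −36163/30375, F'(82/45) = −4264/225, so y_2 = (82/45) − (−36163/30375)/(−4264/225) = 1012781/575640.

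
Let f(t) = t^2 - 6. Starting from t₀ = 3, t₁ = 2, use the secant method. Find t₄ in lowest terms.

218/89

f(3) = 3, f(2) = -2. t₂ = 2 - (-2)·(2 - 3)/((-2) - 3) = 12/5.
f(2) = -2, f(12/5) = -6/25. t₃ = (12/5) - (-6/25)·((12/5) - 2)/((-6/25) - (-2)) = 27/11.
f(12/5) = -6/25, f(27/11) = 3/121. t₄ = (27/11) - (3/121)·((27/11) - (12/5))/((3/121) - (-6/25)) = 218/89.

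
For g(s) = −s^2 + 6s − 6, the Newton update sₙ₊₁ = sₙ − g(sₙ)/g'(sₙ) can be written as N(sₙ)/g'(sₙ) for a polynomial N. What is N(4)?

g'(s) = −2s + 6.
N(s) = s·g'(s) − g(s) = s·(−2s + 6) − (−s^2 + 6s − 6) = −s^2 + 6.
N(4) = −10.

−10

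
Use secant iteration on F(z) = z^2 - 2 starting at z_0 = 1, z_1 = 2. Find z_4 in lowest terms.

58/41

F(1) = -1, F(2) = 2. z_2 = 2 - 2·(2 - 1)/(2 - (-1)) = 4/3.
F(2) = 2, F(4/3) = -2/9. z_3 = (4/3) - (-2/9)·((4/3) - 2)/((-2/9) - 2) = 7/5.
F(4/3) = -2/9, F(7/5) = -1/25. z_4 = (7/5) - (-1/25)·((7/5) - (4/3))/((-1/25) - (-2/9)) = 58/41.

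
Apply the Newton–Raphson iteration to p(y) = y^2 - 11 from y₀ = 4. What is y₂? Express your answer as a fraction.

p'(y) = 2y.
p(4) = 5, p'(4) = 8, so y₁ = 4 - 5/8 = 27/8.
p(27/8) = 25/64, p'(27/8) = 27/4, so y₂ = (27/8) - (25/64)/(27/4) = 1433/432.

1433/432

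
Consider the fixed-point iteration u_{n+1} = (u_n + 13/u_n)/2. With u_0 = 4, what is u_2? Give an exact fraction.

u_1 = (4 + 13/4)/2 = 29/8.
u_2 = (29/8 + 13/(29/8))/2 = 1673/464.

1673/464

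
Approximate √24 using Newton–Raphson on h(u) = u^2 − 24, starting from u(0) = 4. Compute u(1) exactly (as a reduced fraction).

5

h'(u) = 2u.
h(4) = −8, h'(4) = 8, so u(1) = 4 − (−8)/8 = 5.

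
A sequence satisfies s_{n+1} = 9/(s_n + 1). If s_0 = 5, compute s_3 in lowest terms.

s_1 = 9/(5 + 1) = 3/2.
s_2 = 9/(3/2 + 1) = 18/5.
s_3 = 9/(18/5 + 1) = 45/23.

45/23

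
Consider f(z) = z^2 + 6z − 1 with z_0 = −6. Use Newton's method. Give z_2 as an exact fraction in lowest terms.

−1405/228

f'(z) = 2z + 6.
f(−6) = −1, f'(−6) = −6, so z_1 = (−6) − (−1)/(−6) = −37/6.
f(−37/6) = 1/36, f'(−37/6) = −19/3, so z_2 = (−37/6) − (1/36)/(−19/3) = −1405/228.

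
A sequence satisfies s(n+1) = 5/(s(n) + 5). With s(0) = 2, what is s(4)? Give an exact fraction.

s(1) = 5/(2 + 5) = 5/7.
s(2) = 5/(5/7 + 5) = 7/8.
s(3) = 5/(7/8 + 5) = 40/47.
s(4) = 5/(40/47 + 5) = 47/55.

47/55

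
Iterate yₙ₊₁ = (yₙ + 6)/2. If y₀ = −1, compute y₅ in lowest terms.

y₁ = ((−1) + 6)/2 = 5/2.
y₂ = ((5/2) + 6)/2 = 17/4.
y₃ = ((17/4) + 6)/2 = 41/8.
y₄ = ((41/8) + 6)/2 = 89/16.
y₅ = ((89/16) + 6)/2 = 185/32.

185/32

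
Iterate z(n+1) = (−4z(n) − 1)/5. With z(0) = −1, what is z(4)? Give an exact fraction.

z(1) = (−4·(−1) − 1)/5 = 3/5.
z(2) = (−4·(3/5) − 1)/5 = −17/25.
z(3) = (−4·(−17/25) − 1)/5 = 43/125.
z(4) = (−4·(43/125) − 1)/5 = −297/625.

−297/625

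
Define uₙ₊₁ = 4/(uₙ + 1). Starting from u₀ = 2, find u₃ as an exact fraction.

u₁ = 4/(2 + 1) = 4/3.
u₂ = 4/(4/3 + 1) = 12/7.
u₃ = 4/(12/7 + 1) = 28/19.

28/19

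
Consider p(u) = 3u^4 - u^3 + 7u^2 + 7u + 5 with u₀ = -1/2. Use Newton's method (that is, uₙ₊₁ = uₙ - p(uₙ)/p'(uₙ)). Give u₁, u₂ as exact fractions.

u₁ = 13/12, u₂ = 90331/234336

p'(u) = 12u^3 - 3u^2 + 14u + 7.
p(-1/2) = 57/16, p'(-1/2) = -9/4, so u₁ = (-1/2) - (57/16)/(-9/4) = 13/12.
p(13/12) = 54511/2304, p'(13/12) = 2441/72, so u₂ = (13/12) - (54511/2304)/(2441/72) = 90331/234336.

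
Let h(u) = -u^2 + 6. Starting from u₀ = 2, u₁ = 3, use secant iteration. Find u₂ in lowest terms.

12/5

h(2) = 2, h(3) = -3. u₂ = 3 - (-3)·(3 - 2)/((-3) - 2) = 12/5.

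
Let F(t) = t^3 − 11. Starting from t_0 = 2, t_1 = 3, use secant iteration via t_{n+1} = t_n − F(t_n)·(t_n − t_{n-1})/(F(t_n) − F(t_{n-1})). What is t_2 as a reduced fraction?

F(2) = −3, F(3) = 16. t_2 = 3 − 16·(3 − 2)/(16 − (−3)) = 41/19.

41/19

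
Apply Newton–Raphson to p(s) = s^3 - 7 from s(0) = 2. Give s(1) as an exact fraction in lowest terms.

p'(s) = 3s^2.
p(2) = 1, p'(2) = 12, so s(1) = 2 - 1/12 = 23/12.

23/12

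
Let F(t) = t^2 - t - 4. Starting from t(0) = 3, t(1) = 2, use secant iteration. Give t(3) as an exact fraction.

18/7

F(3) = 2, F(2) = -2. t(2) = 2 - (-2)·(2 - 3)/((-2) - 2) = 5/2.
F(2) = -2, F(5/2) = -1/4. t(3) = (5/2) - (-1/4)·((5/2) - 2)/((-1/4) - (-2)) = 18/7.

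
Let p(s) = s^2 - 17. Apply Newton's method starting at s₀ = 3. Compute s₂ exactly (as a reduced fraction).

p'(s) = 2s.
p(3) = -8, p'(3) = 6, so s₁ = 3 - (-8)/6 = 13/3.
p(13/3) = 16/9, p'(13/3) = 26/3, so s₂ = (13/3) - (16/9)/(26/3) = 161/39.

161/39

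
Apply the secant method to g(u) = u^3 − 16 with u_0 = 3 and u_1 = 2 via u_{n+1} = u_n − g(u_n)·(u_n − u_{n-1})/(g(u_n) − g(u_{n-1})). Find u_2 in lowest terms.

46/19

g(3) = 11, g(2) = −8. u_2 = 2 − (−8)·(2 − 3)/((−8) − 11) = 46/19.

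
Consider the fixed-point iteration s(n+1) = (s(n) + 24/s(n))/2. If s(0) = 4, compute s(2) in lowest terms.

49/10

s(1) = (4 + 24/4)/2 = 5.
s(2) = (5 + 24/5)/2 = 49/10.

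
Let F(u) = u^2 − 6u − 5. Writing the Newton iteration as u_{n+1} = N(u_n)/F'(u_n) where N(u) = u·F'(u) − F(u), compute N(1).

F'(u) = 2u − 6.
N(u) = u·F'(u) − F(u) = u·(2u − 6) − (u^2 − 6u − 5) = u^2 + 5.
N(1) = 6.

6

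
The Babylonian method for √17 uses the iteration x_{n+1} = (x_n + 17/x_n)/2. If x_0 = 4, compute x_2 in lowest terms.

x_1 = (4 + 17/4)/2 = 33/8.
x_2 = (33/8 + 17/(33/8))/2 = 2177/528.

2177/528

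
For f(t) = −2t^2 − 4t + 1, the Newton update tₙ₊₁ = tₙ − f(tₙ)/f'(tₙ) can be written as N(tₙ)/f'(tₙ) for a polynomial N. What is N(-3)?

f'(t) = −4t − 4.
N(t) = t·f'(t) − f(t) = t·(−4t − 4) − (−2t^2 − 4t + 1) = −2t^2 − 1.
N(-3) = −19.

−19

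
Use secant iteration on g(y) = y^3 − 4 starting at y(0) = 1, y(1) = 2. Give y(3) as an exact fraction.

169/109

g(1) = −3, g(2) = 4. y(2) = 2 − 4·(2 − 1)/(4 − (−3)) = 10/7.
g(2) = 4, g(10/7) = −372/343. y(3) = (10/7) − (−372/343)·((10/7) − 2)/((−372/343) − 4) = 169/109.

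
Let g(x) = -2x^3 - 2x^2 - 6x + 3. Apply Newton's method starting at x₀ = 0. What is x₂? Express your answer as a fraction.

8/19

g'(x) = -6x^2 - 4x - 6.
g(0) = 3, g'(0) = -6, so x₁ = 0 - 3/(-6) = 1/2.
g(1/2) = -3/4, g'(1/2) = -19/2, so x₂ = (1/2) - (-3/4)/(-19/2) = 8/19.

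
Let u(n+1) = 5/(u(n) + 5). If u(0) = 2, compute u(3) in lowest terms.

40/47

u(1) = 5/(2 + 5) = 5/7.
u(2) = 5/(5/7 + 5) = 7/8.
u(3) = 5/(7/8 + 5) = 40/47.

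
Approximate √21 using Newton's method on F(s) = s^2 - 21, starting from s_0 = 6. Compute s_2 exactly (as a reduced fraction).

F'(s) = 2s.
F(6) = 15, F'(6) = 12, so s_1 = 6 - 15/12 = 19/4.
F(19/4) = 25/16, F'(19/4) = 19/2, so s_2 = (19/4) - (25/16)/(19/2) = 697/152.

697/152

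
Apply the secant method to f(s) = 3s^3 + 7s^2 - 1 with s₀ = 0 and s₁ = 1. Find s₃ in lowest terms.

f(0) = -1, f(1) = 9. s₂ = 1 - 9·(1 - 0)/(9 - (-1)) = 1/10.
f(1) = 9, f(1/10) = -927/1000. s₃ = (1/10) - (-927/1000)·((1/10) - 1)/((-927/1000) - 9) = 203/1103.

203/1103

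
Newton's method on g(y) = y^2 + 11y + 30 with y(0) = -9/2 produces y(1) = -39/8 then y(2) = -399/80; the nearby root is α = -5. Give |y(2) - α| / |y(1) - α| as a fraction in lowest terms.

y(1) - α = -39/8 - (-5) = -39/8 + 5 = 1/8, so |y(1) - α| = 1/8.
y(2) - α = -399/80 - (-5) = -399/80 + 5 = 1/80, so |y(2) - α| = 1/80.
Ratio = (1/80) / (1/8) = 1/10.

1/10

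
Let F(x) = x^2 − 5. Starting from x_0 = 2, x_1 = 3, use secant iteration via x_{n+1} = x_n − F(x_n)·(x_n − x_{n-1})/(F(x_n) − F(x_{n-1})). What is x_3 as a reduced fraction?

F(2) = −1, F(3) = 4. x_2 = 3 − 4·(3 − 2)/(4 − (−1)) = 11/5.
F(3) = 4, F(11/5) = −4/25. x_3 = (11/5) − (−4/25)·((11/5) − 3)/((−4/25) − 4) = 29/13.

29/13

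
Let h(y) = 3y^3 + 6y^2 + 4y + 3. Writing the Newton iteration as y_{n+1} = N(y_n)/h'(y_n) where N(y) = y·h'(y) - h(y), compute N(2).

69

h'(y) = 9y^2 + 12y + 4.
N(y) = y·h'(y) - h(y) = y·(9y^2 + 12y + 4) - (3y^3 + 6y^2 + 4y + 3) = 6y^3 + 6y^2 - 3.
N(2) = 69.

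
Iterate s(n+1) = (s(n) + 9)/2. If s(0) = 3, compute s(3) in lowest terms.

33/4

s(1) = (3 + 9)/2 = 6.
s(2) = (6 + 9)/2 = 15/2.
s(3) = ((15/2) + 9)/2 = 33/4.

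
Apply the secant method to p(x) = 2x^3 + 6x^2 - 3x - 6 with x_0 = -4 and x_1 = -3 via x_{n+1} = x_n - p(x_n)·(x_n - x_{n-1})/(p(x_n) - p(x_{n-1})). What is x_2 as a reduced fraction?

p(-4) = -26, p(-3) = 3. x_2 = (-3) - 3·((-3) - (-4))/(3 - (-26)) = -90/29.

-90/29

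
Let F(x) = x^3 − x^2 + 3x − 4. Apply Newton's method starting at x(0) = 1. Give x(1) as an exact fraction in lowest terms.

F'(x) = 3x^2 − 2x + 3.
F(1) = −1, F'(1) = 4, so x(1) = 1 − (−1)/4 = 5/4.

5/4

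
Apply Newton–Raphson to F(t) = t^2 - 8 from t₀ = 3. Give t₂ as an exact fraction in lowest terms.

577/204

F'(t) = 2t.
F(3) = 1, F'(3) = 6, so t₁ = 3 - 1/6 = 17/6.
F(17/6) = 1/36, F'(17/6) = 17/3, so t₂ = (17/6) - (1/36)/(17/3) = 577/204.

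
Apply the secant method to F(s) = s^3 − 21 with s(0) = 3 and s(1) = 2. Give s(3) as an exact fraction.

F(3) = 6, F(2) = −13. s(2) = 2 − (−13)·(2 − 3)/((−13) − 6) = 51/19.
F(2) = −13, F(51/19) = −11388/6859. s(3) = (51/19) − (−11388/6859)·((51/19) − 2)/((−11388/6859) − (−13)) = 16659/5983.

16659/5983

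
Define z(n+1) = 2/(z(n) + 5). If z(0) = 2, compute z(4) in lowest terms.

z(1) = 2/(2 + 5) = 2/7.
z(2) = 2/(2/7 + 5) = 14/37.
z(3) = 2/(14/37 + 5) = 74/199.
z(4) = 2/(74/199 + 5) = 398/1069.

398/1069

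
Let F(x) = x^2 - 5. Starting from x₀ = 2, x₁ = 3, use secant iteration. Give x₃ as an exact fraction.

F(2) = -1, F(3) = 4. x₂ = 3 - 4·(3 - 2)/(4 - (-1)) = 11/5.
F(3) = 4, F(11/5) = -4/25. x₃ = (11/5) - (-4/25)·((11/5) - 3)/((-4/25) - 4) = 29/13.

29/13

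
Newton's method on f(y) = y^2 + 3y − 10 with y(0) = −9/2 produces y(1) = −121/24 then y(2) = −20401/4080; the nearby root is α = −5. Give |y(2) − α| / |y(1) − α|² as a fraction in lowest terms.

y(1) − α = −121/24 − (−5) = −121/24 + 5 = −1/24, so |y(1) − α| = 1/24.
y(2) − α = −20401/4080 − (−5) = −20401/4080 + 5 = −1/4080, so |y(2) − α| = 1/4080.
|y(1) − α|² = 1/576.
Ratio = (1/4080) / (1/576) = 12/85.

12/85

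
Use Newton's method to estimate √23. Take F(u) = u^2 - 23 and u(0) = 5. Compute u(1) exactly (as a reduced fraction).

24/5

F'(u) = 2u.
F(5) = 2, F'(5) = 10, so u(1) = 5 - 2/10 = 24/5.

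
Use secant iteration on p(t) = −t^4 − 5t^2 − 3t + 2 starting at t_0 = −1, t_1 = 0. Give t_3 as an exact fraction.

p(−1) = −1, p(0) = 2. t_2 = 0 − 2·(0 − (−1))/(2 − (−1)) = −2/3.
p(0) = 2, p(−2/3) = 128/81. t_3 = (−2/3) − (128/81)·((−2/3) − 0)/((128/81) − 2) = −54/17.

−54/17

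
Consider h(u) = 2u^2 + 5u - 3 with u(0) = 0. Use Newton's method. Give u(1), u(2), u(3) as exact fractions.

u(1) = 3/5, u(2) = 93/185, u(3) = 119973/239945

h'(u) = 4u + 5.
h(0) = -3, h'(0) = 5, so u(1) = 0 - (-3)/5 = 3/5.
h(3/5) = 18/25, h'(3/5) = 37/5, so u(2) = (3/5) - (18/25)/(37/5) = 93/185.
h(93/185) = 648/34225, h'(93/185) = 1297/185, so u(3) = (93/185) - (648/34225)/(1297/185) = 119973/239945.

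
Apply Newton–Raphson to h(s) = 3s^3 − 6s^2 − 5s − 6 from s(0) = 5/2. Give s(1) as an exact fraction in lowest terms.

249/85

h'(s) = 9s^2 − 12s − 5.
h(5/2) = −73/8, h'(5/2) = 85/4, so s(1) = (5/2) − (−73/8)/(85/4) = 249/85.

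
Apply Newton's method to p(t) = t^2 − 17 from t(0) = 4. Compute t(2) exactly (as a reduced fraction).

p'(t) = 2t.
p(4) = −1, p'(4) = 8, so t(1) = 4 − (−1)/8 = 33/8.
p(33/8) = 1/64, p'(33/8) = 33/4, so t(2) = (33/8) − (1/64)/(33/4) = 2177/528.

2177/528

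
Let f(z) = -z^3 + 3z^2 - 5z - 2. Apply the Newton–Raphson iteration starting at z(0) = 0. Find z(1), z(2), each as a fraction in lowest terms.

z(1) = -2/5, z(2) = -326/985

f'(z) = -3z^2 + 6z - 5.
f(0) = -2, f'(0) = -5, so z(1) = 0 - (-2)/(-5) = -2/5.
f(-2/5) = 68/125, f'(-2/5) = -197/25, so z(2) = (-2/5) - (68/125)/(-197/25) = -326/985.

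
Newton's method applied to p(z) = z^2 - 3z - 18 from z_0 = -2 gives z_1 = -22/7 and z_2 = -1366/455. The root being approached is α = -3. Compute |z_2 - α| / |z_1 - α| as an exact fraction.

1/65

z_1 - α = -22/7 - (-3) = -22/7 + 3 = -1/7, so |z_1 - α| = 1/7.
z_2 - α = -1366/455 - (-3) = -1366/455 + 3 = -1/455, so |z_2 - α| = 1/455.
Ratio = (1/455) / (1/7) = 1/65.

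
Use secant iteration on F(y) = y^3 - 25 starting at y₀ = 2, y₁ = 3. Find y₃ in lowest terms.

F(2) = -17, F(3) = 2. y₂ = 3 - 2·(3 - 2)/(2 - (-17)) = 55/19.
F(3) = 2, F(55/19) = -5100/6859. y₃ = (55/19) - (-5100/6859)·((55/19) - 3)/((-5100/6859) - 2) = 27505/9409.

27505/9409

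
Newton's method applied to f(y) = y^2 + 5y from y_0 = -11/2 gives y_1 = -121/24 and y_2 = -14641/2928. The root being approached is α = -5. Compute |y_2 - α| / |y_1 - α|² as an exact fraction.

y_1 - α = -121/24 - (-5) = -121/24 + 5 = -1/24, so |y_1 - α| = 1/24.
y_2 - α = -14641/2928 - (-5) = -14641/2928 + 5 = -1/2928, so |y_2 - α| = 1/2928.
|y_1 - α|² = 1/576.
Ratio = (1/2928) / (1/576) = 12/61.

12/61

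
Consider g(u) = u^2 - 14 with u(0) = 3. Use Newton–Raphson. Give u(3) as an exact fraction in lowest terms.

2133553/570216

g'(u) = 2u.
g(3) = -5, g'(3) = 6, so u(1) = 3 - (-5)/6 = 23/6.
g(23/6) = 25/36, g'(23/6) = 23/3, so u(2) = (23/6) - (25/36)/(23/3) = 1033/276.
g(1033/276) = 625/76176, g'(1033/276) = 1033/138, so u(3) = (1033/276) - (625/76176)/(1033/138) = 2133553/570216.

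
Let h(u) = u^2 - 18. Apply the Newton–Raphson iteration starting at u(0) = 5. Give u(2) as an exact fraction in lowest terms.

3649/860

h'(u) = 2u.
h(5) = 7, h'(5) = 10, so u(1) = 5 - 7/10 = 43/10.
h(43/10) = 49/100, h'(43/10) = 43/5, so u(2) = (43/10) - (49/100)/(43/5) = 3649/860.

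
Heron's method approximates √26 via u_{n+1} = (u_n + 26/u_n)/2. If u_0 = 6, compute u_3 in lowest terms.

7196593/1411368

u_1 = (6 + 26/6)/2 = 31/6.
u_2 = (31/6 + 26/(31/6))/2 = 1897/372.
u_3 = (1897/372 + 26/(1897/372))/2 = 7196593/1411368.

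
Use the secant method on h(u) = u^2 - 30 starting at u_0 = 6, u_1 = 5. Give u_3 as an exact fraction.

126/23

h(6) = 6, h(5) = -5. u_2 = 5 - (-5)·(5 - 6)/((-5) - 6) = 60/11.
h(5) = -5, h(60/11) = -30/121. u_3 = (60/11) - (-30/121)·((60/11) - 5)/((-30/121) - (-5)) = 126/23.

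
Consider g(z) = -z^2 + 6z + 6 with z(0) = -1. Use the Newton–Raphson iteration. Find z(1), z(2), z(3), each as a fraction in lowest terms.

z(1) = -7/8, z(2) = -433/496, z(3) = -1663585/1905632

g'(z) = -2z + 6.
g(-1) = -1, g'(-1) = 8, so z(1) = (-1) - (-1)/8 = -7/8.
g(-7/8) = -1/64, g'(-7/8) = 31/4, so z(2) = (-7/8) - (-1/64)/(31/4) = -433/496.
g(-433/496) = -1/246016, g'(-433/496) = 1921/248, so z(3) = (-433/496) - (-1/246016)/(1921/248) = -1663585/1905632.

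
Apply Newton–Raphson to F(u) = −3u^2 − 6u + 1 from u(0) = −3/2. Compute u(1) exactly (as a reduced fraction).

F'(u) = −6u − 6.
F(−3/2) = 13/4, F'(−3/2) = 3, so u(1) = (−3/2) − (13/4)/3 = −31/12.

−31/12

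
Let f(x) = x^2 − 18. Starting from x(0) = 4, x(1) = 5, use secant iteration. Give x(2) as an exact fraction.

38/9

f(4) = −2, f(5) = 7. x(2) = 5 − 7·(5 − 4)/(7 − (−2)) = 38/9.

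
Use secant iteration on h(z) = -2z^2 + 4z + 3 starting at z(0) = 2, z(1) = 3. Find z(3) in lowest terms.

18/7

h(2) = 3, h(3) = -3. z(2) = 3 - (-3)·(3 - 2)/((-3) - 3) = 5/2.
h(3) = -3, h(5/2) = 1/2. z(3) = (5/2) - (1/2)·((5/2) - 3)/((1/2) - (-3)) = 18/7.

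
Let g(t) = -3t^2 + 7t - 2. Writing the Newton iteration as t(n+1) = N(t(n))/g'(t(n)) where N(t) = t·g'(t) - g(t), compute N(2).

g'(t) = -6t + 7.
N(t) = t·g'(t) - g(t) = t·(-6t + 7) - (-3t^2 + 7t - 2) = -3t^2 + 2.
N(2) = -10.

-10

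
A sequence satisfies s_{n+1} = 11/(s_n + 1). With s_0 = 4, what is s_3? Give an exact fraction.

s_1 = 11/(4 + 1) = 11/5.
s_2 = 11/(11/5 + 1) = 55/16.
s_3 = 11/(55/16 + 1) = 176/71.

176/71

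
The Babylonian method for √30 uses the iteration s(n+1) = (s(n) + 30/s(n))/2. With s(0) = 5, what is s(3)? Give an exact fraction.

116161/21208

s(1) = (5 + 30/5)/2 = 11/2.
s(2) = (11/2 + 30/(11/2))/2 = 241/44.
s(3) = (241/44 + 30/(241/44))/2 = 116161/21208.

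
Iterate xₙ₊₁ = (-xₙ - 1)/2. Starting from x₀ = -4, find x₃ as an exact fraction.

x₁ = (-(-4) - 1)/2 = 3/2.
x₂ = (-(3/2) - 1)/2 = -5/4.
x₃ = (-(-5/4) - 1)/2 = 1/8.

1/8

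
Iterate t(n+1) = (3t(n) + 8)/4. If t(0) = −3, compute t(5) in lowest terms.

5519/1024

t(1) = (3·(−3) + 8)/4 = −1/4.
t(2) = (3·(−1/4) + 8)/4 = 29/16.
t(3) = (3·(29/16) + 8)/4 = 215/64.
t(4) = (3·(215/64) + 8)/4 = 1157/256.
t(5) = (3·(1157/256) + 8)/4 = 5519/1024.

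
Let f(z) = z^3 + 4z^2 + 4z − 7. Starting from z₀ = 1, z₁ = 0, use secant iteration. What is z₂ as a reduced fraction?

7/9

f(1) = 2, f(0) = −7. z₂ = 0 − (−7)·(0 − 1)/((−7) − 2) = 7/9.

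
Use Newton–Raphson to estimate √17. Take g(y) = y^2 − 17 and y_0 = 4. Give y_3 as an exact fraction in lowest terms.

g'(y) = 2y.
g(4) = −1, g'(4) = 8, so y_1 = 4 − (−1)/8 = 33/8.
g(33/8) = 1/64, g'(33/8) = 33/4, so y_2 = (33/8) − (1/64)/(33/4) = 2177/528.
g(2177/528) = 1/278784, g'(2177/528) = 2177/264, so y_3 = (2177/528) − (1/278784)/(2177/264) = 9478657/2298912.

9478657/2298912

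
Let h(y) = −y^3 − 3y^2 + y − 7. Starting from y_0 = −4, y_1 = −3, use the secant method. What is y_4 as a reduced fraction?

h(−4) = 5, h(−3) = −10. y_2 = (−3) − (−10)·((−3) − (−4))/((−10) − 5) = −11/3.
h(−3) = −10, h(−11/3) = −46/27. y_3 = (−11/3) − (−46/27)·((−11/3) − (−3))/((−46/27) − (−10)) = −213/56.
h(−11/3) = −46/27, h(−213/56) = 144325/175616. y_4 = (−213/56) − (144325/175616)·((−213/56) − (−11/3))/((144325/175616) − (−46/27)) = −1957161/520657.

−1957161/520657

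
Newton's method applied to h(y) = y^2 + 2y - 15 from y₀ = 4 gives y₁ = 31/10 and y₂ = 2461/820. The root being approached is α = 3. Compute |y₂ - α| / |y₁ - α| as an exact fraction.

1/82

y₁ - α = 31/10 - 3 = 1/10, so |y₁ - α| = 1/10.
y₂ - α = 2461/820 - 3 = 1/820, so |y₂ - α| = 1/820.
Ratio = (1/820) / (1/10) = 1/82.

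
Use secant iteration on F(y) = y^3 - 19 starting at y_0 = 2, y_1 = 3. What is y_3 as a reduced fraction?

22441/8443

F(2) = -11, F(3) = 8. y_2 = 3 - 8·(3 - 2)/(8 - (-11)) = 49/19.
F(3) = 8, F(49/19) = -12672/6859. y_3 = (49/19) - (-12672/6859)·((49/19) - 3)/((-12672/6859) - 8) = 22441/8443.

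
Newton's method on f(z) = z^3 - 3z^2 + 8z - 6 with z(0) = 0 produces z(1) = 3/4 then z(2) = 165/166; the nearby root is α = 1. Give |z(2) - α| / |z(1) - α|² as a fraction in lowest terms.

8/83

z(1) - α = 3/4 - 1 = -1/4, so |z(1) - α| = 1/4.
z(2) - α = 165/166 - 1 = -1/166, so |z(2) - α| = 1/166.
|z(1) - α|² = 1/16.
Ratio = (1/166) / (1/16) = 8/83.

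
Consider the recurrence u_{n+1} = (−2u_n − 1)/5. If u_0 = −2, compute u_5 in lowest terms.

u_1 = (−2·(−2) − 1)/5 = 3/5.
u_2 = (−2·(3/5) − 1)/5 = −11/25.
u_3 = (−2·(−11/25) − 1)/5 = −3/125.
u_4 = (−2·(−3/125) − 1)/5 = −119/625.
u_5 = (−2·(−119/625) − 1)/5 = −387/3125.

−387/3125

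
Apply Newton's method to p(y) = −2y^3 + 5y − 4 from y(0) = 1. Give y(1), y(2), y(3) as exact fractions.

p'(y) = −6y^2 + 5.
p(1) = −1, p'(1) = −1, so y(1) = 1 − (−1)/(−1) = 0.
p(0) = −4, p'(0) = 5, so y(2) = 0 − (−4)/5 = 4/5.
p(4/5) = −128/125, p'(4/5) = 29/25, so y(3) = (4/5) − (−128/125)/(29/25) = 244/145.

y(1) = 0, y(2) = 4/5, y(3) = 244/145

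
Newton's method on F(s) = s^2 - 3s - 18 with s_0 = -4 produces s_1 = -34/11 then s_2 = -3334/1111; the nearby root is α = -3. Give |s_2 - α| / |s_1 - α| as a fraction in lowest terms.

1/101

s_1 - α = -34/11 - (-3) = -34/11 + 3 = -1/11, so |s_1 - α| = 1/11.
s_2 - α = -3334/1111 - (-3) = -3334/1111 + 3 = -1/1111, so |s_2 - α| = 1/1111.
Ratio = (1/1111) / (1/11) = 1/101.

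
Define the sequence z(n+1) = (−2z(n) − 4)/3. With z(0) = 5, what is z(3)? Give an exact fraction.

−68/27

z(1) = (−2·5 − 4)/3 = −14/3.
z(2) = (−2·(−14/3) − 4)/3 = 16/9.
z(3) = (−2·(16/9) − 4)/3 = −68/27.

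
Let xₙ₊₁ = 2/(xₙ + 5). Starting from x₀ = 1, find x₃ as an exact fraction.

x₁ = 2/(1 + 5) = 1/3.
x₂ = 2/(1/3 + 5) = 3/8.
x₃ = 2/(3/8 + 5) = 16/43.

16/43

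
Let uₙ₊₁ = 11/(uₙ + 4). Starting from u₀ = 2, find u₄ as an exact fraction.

2266/1209

u₁ = 11/(2 + 4) = 11/6.
u₂ = 11/(11/6 + 4) = 66/35.
u₃ = 11/(66/35 + 4) = 385/206.
u₄ = 11/(385/206 + 4) = 2266/1209.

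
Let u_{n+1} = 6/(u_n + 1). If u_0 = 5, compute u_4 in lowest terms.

12/5

u_1 = 6/(5 + 1) = 1.
u_2 = 6/(1 + 1) = 3.
u_3 = 6/(3 + 1) = 3/2.
u_4 = 6/(3/2 + 1) = 12/5.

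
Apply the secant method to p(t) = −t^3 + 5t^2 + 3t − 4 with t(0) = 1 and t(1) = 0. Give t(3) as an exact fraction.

p(1) = 3, p(0) = −4. t(2) = 0 − (−4)·(0 − 1)/((−4) − 3) = 4/7.
p(0) = −4, p(4/7) = −288/343. t(3) = (4/7) − (−288/343)·((4/7) − 0)/((−288/343) − (−4)) = 196/271.

196/271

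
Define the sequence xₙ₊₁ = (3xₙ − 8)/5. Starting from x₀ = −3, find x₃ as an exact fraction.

x₁ = (3·(−3) − 8)/5 = −17/5.
x₂ = (3·(−17/5) − 8)/5 = −91/25.
x₃ = (3·(−91/25) − 8)/5 = −473/125.

−473/125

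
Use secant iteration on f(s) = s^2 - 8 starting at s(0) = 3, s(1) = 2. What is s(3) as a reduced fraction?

17/6

f(3) = 1, f(2) = -4. s(2) = 2 - (-4)·(2 - 3)/((-4) - 1) = 14/5.
f(2) = -4, f(14/5) = -4/25. s(3) = (14/5) - (-4/25)·((14/5) - 2)/((-4/25) - (-4)) = 17/6.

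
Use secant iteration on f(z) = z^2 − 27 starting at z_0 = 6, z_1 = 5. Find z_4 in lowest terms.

11073/2131

f(6) = 9, f(5) = −2. z_2 = 5 − (−2)·(5 − 6)/((−2) − 9) = 57/11.
f(5) = −2, f(57/11) = −18/121. z_3 = (57/11) − (−18/121)·((57/11) − 5)/((−18/121) − (−2)) = 291/56.
f(57/11) = −18/121, f(291/56) = 9/3136. z_4 = (291/56) − (9/3136)·((291/56) − (57/11))/((9/3136) − (−18/121)) = 11073/2131.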